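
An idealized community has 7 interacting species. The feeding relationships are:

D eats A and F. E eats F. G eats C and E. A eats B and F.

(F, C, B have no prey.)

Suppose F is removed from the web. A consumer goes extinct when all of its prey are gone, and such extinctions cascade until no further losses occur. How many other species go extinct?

Remove F.
Round 1: E (all prey gone) → extinct.
No further losses. Total secondary extinctions: 1.

1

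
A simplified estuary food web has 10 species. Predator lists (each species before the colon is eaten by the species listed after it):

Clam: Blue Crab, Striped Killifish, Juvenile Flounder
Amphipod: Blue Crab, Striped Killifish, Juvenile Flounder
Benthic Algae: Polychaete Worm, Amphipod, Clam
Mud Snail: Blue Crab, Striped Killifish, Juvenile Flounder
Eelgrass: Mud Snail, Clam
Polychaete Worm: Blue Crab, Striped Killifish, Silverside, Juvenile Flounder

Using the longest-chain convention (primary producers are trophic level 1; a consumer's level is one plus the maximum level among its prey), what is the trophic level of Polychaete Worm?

Benthic Algae is a producer → level 1.
Polychaete Worm eats Benthic Algae → level 2.

Trophic level 2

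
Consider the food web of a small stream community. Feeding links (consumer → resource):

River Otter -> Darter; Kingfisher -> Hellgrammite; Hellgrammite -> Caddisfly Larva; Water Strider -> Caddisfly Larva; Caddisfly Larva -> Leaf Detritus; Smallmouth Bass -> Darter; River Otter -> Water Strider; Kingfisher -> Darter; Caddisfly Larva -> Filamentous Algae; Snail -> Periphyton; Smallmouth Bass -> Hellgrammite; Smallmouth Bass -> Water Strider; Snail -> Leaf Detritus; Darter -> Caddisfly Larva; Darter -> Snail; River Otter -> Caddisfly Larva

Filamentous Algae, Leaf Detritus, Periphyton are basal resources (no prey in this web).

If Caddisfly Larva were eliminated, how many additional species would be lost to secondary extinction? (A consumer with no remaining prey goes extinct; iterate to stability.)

2

Remove Caddisfly Larva.
Round 1: Water Strider (all prey gone), Hellgrammite (all prey gone) → extinct.
No further losses. Total secondary extinctions: 2.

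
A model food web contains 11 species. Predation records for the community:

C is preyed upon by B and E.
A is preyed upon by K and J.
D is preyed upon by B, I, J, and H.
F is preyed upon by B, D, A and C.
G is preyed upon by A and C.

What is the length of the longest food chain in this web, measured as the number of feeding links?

One longest chain: G → A → J.
It has 3 species and 2 links.

2 links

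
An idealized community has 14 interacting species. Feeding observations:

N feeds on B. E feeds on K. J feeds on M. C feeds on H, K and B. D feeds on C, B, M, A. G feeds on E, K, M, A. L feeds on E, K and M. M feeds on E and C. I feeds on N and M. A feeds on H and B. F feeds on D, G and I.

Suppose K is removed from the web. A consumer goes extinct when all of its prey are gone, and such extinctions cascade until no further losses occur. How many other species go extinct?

Remove K.
Round 1: E (all prey gone) → extinct.
No further losses. Total secondary extinctions: 1.

1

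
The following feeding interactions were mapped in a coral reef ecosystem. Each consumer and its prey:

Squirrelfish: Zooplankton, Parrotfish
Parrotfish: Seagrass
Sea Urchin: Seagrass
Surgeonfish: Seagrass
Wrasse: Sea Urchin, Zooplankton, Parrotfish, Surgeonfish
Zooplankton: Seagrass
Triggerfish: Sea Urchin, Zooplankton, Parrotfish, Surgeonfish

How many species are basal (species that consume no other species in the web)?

Basal species (no prey listed): Seagrass.
Count: 1.

1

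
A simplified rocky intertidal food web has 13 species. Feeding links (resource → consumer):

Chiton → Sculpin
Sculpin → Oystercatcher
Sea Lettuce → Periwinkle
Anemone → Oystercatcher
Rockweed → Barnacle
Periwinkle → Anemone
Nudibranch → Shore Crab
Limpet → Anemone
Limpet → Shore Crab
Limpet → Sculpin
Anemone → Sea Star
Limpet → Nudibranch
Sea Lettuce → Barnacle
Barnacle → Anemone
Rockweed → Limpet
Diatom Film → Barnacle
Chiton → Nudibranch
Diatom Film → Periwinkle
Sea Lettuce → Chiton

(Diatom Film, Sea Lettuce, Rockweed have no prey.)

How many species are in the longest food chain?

4 species

One longest chain: Sea Lettuce → Chiton → Nudibranch → Shore Crab.
It has 4 species and 3 links.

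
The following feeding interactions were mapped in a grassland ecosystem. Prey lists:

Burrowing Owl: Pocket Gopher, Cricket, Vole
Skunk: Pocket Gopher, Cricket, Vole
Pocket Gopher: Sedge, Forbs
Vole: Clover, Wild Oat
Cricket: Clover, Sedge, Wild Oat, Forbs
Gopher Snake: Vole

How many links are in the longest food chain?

One longest chain: Sedge → Pocket Gopher → Burrowing Owl.
It has 3 species and 2 links.

2 links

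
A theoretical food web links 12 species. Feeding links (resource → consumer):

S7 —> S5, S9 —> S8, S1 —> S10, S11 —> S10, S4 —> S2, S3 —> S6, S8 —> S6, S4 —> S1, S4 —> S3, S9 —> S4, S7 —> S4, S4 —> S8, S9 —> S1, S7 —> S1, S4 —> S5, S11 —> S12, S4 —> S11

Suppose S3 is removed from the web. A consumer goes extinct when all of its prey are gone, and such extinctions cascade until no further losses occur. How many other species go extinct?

Remove S3.
Every predator of it retains at least one other prey: S6 still has S8.
No consumer loses all prey, so no secondary extinctions occur.

0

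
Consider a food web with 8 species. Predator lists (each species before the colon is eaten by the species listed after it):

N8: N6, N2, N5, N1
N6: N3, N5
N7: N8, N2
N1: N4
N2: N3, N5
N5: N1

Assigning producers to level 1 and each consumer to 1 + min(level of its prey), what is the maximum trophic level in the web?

Producers (level 1): N7.
Following each consumer down to its lowest-level prey: N7 → N8 → N1 → N4 (levels 1 through 4).
All prey of N4 (N1 3) are at level 3 or above, so N4 is at level 1 + 3 = 4.
Every consumer has at least one prey at level 3 or below, so none exceeds level 4.

4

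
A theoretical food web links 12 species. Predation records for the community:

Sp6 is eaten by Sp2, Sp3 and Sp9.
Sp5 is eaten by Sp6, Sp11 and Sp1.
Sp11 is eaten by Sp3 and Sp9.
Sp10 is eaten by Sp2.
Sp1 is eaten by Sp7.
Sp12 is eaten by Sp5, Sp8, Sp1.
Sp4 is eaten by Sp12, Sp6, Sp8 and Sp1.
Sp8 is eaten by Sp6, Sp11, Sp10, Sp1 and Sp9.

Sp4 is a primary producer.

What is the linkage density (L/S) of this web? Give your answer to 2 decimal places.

L/S = 1.83

There are L = 22 links among S = 12 species.
L/S = 22/12 = 1.8333 ≈ 1.83.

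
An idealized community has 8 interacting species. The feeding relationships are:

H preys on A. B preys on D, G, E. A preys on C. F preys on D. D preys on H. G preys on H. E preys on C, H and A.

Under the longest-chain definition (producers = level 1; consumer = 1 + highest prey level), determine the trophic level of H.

C is a producer → level 1.
A eats C → level 2.
H eats A → level 3.

Trophic level 3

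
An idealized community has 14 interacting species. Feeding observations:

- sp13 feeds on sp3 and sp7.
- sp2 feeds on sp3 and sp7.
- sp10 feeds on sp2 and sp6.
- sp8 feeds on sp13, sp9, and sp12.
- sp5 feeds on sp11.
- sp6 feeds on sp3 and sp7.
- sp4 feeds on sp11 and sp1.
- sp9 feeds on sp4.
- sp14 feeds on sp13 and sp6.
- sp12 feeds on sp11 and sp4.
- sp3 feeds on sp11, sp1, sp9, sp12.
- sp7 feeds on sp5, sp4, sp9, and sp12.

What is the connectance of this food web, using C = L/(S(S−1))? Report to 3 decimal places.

The web has S = 14 species and L = 27 feeding links.
C = L / (S(S−1)) = 27 / 182 = 0.1484 ≈ 0.148.

C = 0.148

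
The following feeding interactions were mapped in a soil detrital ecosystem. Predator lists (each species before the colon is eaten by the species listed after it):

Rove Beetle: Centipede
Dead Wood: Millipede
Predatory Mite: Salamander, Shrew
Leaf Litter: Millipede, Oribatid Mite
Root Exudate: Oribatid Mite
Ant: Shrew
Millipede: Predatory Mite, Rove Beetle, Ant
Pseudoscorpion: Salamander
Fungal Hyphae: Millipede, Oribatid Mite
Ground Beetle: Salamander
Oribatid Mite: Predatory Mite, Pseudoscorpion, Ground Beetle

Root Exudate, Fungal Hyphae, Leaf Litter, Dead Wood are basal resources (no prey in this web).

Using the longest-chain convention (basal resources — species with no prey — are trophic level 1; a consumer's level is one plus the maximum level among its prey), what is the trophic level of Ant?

Trophic level 3

Fungal Hyphae has no prey (basal) → level 1.
Millipede eats Fungal Hyphae (level 1); other prey at levels: Leaf Litter 1, Dead Wood 1 → level 2.
Ant eats Millipede → level 3.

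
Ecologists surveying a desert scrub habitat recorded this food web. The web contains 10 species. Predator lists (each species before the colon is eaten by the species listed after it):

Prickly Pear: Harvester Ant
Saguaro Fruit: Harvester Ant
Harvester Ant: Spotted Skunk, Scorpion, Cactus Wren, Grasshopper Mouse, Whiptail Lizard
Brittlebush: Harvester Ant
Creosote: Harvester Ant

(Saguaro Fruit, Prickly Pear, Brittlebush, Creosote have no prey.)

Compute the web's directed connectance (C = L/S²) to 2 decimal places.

C = 0.09

The web has S = 10 species and L = 9 feeding links.
C = L / S² = 9 / 100 = 0.0900 ≈ 0.09.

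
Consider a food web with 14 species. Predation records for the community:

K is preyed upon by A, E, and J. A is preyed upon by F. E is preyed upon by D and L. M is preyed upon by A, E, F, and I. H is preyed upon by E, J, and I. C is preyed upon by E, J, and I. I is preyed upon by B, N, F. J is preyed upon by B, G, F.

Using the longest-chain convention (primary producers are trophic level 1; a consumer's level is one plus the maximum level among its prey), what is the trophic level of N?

Trophic level 3

C is a producer → level 1.
I eats C (level 1); other prey at levels: M 1, H 1 → level 2.
N eats I → level 3.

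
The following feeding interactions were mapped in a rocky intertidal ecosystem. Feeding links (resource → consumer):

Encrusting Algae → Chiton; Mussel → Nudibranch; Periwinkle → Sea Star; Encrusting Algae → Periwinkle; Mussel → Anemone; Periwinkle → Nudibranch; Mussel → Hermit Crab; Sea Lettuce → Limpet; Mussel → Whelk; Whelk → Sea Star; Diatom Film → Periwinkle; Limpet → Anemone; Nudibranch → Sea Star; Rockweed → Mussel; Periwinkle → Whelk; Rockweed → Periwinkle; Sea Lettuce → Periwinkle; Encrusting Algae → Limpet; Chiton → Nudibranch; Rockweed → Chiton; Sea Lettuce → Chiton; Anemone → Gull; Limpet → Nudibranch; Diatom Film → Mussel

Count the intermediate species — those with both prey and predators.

Intermediate species (has both prey and predators): Chiton, Limpet, Periwinkle, Mussel, Anemone, Nudibranch, Whelk.
Count: 7.

7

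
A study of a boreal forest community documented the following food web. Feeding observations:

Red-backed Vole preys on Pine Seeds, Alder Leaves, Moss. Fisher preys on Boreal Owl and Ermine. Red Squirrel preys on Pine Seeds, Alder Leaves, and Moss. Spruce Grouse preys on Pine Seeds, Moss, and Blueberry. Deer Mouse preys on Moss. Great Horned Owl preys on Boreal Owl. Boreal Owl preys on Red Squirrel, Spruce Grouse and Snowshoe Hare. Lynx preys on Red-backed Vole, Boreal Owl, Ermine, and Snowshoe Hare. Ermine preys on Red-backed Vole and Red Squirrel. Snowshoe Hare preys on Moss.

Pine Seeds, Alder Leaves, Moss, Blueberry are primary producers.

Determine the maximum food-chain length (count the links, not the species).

3 links

One longest chain: Pine Seeds → Red-backed Vole → Ermine → Fisher.
It has 4 species and 3 links.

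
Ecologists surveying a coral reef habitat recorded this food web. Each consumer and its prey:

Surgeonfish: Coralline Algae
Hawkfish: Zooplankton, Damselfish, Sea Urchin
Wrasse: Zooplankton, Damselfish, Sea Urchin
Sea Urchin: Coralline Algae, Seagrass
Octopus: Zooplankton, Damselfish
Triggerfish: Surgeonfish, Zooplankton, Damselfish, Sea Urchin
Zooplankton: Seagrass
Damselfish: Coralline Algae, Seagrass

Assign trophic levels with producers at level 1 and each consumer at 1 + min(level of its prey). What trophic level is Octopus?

Trophic level 3

Seagrass is a producer → level 1.
Zooplankton eats Seagrass → level 2.
Octopus eats Zooplankton → level 3.
No prey of Octopus is below level 2, so 3 is the minimum.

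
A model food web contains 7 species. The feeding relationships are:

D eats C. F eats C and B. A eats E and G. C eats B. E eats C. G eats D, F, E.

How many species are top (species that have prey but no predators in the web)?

Top species (has prey, but nothing eats it): A.
Count: 1.

1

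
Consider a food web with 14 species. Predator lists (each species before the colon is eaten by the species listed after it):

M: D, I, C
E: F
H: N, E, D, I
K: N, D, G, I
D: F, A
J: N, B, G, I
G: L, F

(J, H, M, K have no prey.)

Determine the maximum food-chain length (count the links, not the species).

2 links

One longest chain: J → G → L.
It has 3 species and 2 links.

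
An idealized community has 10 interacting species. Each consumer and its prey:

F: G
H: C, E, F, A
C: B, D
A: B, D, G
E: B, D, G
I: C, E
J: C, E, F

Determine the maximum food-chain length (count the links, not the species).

2 links

One longest chain: B → C → H.
It has 3 species and 2 links.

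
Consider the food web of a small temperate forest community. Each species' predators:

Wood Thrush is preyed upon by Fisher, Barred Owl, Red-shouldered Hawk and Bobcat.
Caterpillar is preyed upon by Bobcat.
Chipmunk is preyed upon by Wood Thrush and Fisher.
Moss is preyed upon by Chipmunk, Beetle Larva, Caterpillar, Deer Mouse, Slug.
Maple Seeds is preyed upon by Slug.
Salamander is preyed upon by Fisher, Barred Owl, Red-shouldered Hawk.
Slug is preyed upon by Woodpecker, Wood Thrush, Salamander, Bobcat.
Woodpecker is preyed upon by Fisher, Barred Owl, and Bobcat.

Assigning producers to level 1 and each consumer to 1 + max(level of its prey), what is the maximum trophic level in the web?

4

Producers (level 1): Maple Seeds, Moss.
Maple Seeds → Slug → Woodpecker → Barred Owl gives Barred Owl level 4.
No species has a prey at level 4, so no species reaches level 5.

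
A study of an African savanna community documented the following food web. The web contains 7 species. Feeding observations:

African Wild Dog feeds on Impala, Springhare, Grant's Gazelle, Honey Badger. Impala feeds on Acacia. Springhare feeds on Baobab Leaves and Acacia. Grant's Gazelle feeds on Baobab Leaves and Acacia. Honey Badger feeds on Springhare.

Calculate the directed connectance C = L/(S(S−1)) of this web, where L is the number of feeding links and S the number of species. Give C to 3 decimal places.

C = 0.238

The web has S = 7 species and L = 10 feeding links.
C = L / (S(S−1)) = 10 / 42 = 0.2381 ≈ 0.238.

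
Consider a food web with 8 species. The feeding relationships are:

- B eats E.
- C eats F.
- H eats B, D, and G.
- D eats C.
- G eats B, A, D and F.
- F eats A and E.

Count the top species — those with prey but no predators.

Top species (has prey, but nothing eats it): H.
Count: 1.

1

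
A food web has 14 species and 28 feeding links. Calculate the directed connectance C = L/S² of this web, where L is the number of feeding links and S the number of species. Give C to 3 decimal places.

The web has S = 14 species and L = 28 feeding links.
C = L / S² = 28 / 196 = 0.1429 ≈ 0.143.

C = 0.143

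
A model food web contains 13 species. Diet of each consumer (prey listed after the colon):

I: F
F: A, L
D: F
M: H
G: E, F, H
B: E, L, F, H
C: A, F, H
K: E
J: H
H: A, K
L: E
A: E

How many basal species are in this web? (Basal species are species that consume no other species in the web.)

1

Basal species (no prey listed): E.
Count: 1.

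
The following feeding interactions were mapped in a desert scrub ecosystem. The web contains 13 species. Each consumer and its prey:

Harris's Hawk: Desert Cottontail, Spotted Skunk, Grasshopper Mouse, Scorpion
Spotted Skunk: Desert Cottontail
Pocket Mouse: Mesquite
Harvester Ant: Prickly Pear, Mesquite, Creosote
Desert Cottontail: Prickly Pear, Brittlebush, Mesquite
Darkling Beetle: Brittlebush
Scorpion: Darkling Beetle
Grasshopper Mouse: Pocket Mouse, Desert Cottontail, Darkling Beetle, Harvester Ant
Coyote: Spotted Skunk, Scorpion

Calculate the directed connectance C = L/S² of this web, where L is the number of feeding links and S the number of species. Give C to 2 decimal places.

The web has S = 13 species and L = 20 feeding links.
C = L / S² = 20 / 169 = 0.1183 ≈ 0.12.

C = 0.12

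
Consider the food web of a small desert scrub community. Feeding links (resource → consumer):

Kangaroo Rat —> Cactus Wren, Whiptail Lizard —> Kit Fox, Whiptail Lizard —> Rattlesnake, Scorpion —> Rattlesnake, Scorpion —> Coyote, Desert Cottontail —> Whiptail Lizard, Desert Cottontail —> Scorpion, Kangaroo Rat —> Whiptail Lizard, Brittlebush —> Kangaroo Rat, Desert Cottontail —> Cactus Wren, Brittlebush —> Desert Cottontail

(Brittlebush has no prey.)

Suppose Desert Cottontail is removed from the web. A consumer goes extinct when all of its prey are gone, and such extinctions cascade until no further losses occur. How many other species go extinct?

Remove Desert Cottontail.
Round 1: Scorpion (all prey gone) → extinct.
Round 2: Coyote (all prey gone) → extinct.
No further losses. Total secondary extinctions: 2.

2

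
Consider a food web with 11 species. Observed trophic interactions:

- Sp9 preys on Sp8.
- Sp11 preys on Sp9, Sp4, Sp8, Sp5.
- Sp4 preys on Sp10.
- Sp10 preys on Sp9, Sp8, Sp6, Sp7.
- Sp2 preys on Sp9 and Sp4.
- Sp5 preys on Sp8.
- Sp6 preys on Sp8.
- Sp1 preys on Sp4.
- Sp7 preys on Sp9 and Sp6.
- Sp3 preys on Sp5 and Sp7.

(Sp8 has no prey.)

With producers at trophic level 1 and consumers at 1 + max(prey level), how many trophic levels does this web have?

6

Producers (level 1): Sp8.
Sp8 → Sp6 → Sp7 → Sp10 → Sp4 → Sp2 gives Sp2 level 6.
No species has a prey at level 6, so no species reaches level 7.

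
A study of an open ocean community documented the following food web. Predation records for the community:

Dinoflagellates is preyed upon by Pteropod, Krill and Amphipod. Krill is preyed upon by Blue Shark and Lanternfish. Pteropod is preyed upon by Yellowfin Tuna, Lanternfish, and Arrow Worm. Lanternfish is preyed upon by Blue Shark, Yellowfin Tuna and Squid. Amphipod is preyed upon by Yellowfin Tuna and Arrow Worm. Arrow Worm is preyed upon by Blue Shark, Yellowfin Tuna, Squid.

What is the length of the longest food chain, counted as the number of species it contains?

4 species

One longest chain: Dinoflagellates → Pteropod → Arrow Worm → Squid.
It has 4 species and 3 links.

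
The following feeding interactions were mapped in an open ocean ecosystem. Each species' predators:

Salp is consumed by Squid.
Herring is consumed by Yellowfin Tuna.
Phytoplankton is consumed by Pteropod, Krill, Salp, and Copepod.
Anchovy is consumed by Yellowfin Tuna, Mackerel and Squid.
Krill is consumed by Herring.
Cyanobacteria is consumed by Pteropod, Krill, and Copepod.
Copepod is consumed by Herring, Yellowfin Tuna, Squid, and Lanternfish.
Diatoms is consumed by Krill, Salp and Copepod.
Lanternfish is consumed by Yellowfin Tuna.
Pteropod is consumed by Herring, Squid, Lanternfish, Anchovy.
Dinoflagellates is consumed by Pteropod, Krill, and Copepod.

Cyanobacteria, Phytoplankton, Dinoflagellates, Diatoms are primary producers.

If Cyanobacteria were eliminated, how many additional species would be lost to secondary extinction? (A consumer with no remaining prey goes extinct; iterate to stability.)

Remove Cyanobacteria.
Every predator of it retains at least one other prey: Copepod still has Phytoplankton, Dinoflagellates, Diatoms; Pteropod still has Phytoplankton, Dinoflagellates; Krill still has Phytoplankton, Dinoflagellates, Diatoms.
No consumer loses all prey, so no secondary extinctions occur.

0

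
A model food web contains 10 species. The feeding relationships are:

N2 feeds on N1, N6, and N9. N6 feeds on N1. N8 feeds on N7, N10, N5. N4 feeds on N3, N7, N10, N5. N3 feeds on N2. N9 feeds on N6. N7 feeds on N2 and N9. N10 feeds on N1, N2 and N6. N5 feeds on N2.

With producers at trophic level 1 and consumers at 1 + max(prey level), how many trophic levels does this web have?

Producers (level 1): N1.
N1 → N6 → N9 → N2 → N7 → N4 gives N4 level 6.
No species has a prey at level 6, so no species reaches level 7.

6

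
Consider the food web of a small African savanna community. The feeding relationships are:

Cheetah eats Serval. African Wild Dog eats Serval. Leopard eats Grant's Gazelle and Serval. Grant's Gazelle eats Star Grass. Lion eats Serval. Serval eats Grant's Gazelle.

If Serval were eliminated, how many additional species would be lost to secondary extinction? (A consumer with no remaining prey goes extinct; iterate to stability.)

Remove Serval.
Round 1: Cheetah (all prey gone), Lion (all prey gone), African Wild Dog (all prey gone) → extinct.
No further losses. Total secondary extinctions: 3.

3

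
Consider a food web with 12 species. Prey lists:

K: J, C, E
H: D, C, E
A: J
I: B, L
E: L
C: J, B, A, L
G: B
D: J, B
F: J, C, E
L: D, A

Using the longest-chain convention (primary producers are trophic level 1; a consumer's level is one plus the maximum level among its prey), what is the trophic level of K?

J is a producer → level 1.
D eats J (level 1); other prey at levels: B 1 → level 2.
L eats D (level 2); other prey at levels: A 2 → level 3.
C eats L (level 3); other prey at levels: J 1, B 1, A 2 → level 4.
K eats C (level 4); other prey at levels: J 1, E 4 → level 5.

Trophic level 5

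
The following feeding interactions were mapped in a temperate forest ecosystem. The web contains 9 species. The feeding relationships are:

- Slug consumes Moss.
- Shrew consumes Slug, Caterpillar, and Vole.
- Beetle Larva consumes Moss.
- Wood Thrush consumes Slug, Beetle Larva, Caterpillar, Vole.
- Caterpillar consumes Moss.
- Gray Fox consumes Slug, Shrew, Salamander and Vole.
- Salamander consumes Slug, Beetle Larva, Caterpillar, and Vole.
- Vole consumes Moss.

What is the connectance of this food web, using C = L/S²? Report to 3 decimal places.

C = 0.235

The web has S = 9 species and L = 19 feeding links.
C = L / S² = 19 / 81 = 0.2346 ≈ 0.235.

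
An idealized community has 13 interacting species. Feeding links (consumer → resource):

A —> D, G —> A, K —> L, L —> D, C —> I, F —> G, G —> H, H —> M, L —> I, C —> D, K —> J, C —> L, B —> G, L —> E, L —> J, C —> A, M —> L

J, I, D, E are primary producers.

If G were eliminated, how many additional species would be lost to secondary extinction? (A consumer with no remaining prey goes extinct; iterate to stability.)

Remove G.
Round 1: F (all prey gone), B (all prey gone) → extinct.
No further losses. Total secondary extinctions: 2.

2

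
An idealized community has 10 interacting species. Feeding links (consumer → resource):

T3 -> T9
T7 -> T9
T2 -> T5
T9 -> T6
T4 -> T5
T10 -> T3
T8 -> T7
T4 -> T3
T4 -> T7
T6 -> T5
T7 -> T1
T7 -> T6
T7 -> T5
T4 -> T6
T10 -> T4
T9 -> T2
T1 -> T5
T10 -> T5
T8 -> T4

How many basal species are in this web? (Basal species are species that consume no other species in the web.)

1

Basal species (no prey listed): T5.
Count: 1.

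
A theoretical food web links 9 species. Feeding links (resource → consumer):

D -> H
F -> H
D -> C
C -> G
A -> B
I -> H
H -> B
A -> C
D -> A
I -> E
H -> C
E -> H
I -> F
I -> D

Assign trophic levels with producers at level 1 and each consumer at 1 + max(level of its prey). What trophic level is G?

Trophic level 5

I is a producer → level 1.
E eats I → level 2.
H eats E (level 2); other prey at levels: I 1, D 2, F 2 → level 3.
C eats H (level 3); other prey at levels: D 2, A 3 → level 4.
G eats C → level 5.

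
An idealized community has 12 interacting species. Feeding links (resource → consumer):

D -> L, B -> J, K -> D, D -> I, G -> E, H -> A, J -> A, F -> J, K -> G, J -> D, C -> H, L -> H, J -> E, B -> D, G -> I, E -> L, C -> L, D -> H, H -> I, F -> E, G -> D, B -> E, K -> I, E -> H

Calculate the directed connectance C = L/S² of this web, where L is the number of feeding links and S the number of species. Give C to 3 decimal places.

C = 0.167

The web has S = 12 species and L = 24 feeding links.
C = L / S² = 24 / 144 = 0.1667 ≈ 0.167.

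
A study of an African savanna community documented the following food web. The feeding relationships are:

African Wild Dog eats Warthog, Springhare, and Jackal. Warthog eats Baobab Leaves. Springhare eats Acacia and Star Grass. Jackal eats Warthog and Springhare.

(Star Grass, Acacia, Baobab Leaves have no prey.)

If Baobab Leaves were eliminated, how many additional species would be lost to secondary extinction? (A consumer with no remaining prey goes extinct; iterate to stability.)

Remove Baobab Leaves.
Round 1: Warthog (all prey gone) → extinct.
No further losses. Total secondary extinctions: 1.

1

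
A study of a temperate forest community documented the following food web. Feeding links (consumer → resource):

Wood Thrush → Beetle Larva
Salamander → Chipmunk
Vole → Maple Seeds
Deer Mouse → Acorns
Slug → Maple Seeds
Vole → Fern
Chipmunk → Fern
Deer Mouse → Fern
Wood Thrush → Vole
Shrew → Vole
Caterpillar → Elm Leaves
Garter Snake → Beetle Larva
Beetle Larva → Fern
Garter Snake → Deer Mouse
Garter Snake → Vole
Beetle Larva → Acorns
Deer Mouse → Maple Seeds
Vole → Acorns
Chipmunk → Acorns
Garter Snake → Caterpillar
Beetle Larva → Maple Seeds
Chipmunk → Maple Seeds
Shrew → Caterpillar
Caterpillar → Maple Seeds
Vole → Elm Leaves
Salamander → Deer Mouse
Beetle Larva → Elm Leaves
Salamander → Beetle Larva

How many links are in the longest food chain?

2 links

One longest chain: Fern → Deer Mouse → Salamander.
It has 3 species and 2 links.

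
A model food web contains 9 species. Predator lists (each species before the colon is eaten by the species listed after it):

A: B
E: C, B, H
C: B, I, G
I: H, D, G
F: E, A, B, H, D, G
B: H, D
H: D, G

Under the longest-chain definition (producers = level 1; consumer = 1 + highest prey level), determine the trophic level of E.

Trophic level 2

F is a producer → level 1.
E eats F → level 2.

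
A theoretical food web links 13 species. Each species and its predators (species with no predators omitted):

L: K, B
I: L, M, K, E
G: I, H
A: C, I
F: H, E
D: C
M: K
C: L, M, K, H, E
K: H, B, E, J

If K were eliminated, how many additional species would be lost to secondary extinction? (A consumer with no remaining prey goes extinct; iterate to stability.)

1

Remove K.
Round 1: J (all prey gone) → extinct.
No further losses. Total secondary extinctions: 1.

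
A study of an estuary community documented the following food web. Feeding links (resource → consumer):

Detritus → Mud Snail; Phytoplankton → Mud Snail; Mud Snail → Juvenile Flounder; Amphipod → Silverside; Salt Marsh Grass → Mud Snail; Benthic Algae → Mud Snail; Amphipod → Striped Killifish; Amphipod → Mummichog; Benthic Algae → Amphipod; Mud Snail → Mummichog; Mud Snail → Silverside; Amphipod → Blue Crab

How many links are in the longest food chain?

2 links

One longest chain: Salt Marsh Grass → Mud Snail → Juvenile Flounder.
It has 3 species and 2 links.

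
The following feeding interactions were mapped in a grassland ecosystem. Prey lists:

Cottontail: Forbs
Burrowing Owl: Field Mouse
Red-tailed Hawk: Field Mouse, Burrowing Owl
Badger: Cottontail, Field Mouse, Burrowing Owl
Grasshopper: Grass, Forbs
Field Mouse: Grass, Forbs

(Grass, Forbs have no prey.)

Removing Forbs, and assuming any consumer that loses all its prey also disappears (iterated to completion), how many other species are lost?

Remove Forbs.
Round 1: Cottontail (all prey gone) → extinct.
No further losses. Total secondary extinctions: 1.

1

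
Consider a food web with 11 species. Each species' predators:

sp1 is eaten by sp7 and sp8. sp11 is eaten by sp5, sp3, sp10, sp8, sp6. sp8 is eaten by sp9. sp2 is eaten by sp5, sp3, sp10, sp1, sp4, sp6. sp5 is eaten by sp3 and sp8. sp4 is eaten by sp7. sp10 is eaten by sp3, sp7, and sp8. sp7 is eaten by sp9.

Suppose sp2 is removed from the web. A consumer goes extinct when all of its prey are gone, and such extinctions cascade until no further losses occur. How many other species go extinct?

Remove sp2.
Round 1: sp4 (all prey gone), sp1 (all prey gone) → extinct.
No further losses. Total secondary extinctions: 2.

2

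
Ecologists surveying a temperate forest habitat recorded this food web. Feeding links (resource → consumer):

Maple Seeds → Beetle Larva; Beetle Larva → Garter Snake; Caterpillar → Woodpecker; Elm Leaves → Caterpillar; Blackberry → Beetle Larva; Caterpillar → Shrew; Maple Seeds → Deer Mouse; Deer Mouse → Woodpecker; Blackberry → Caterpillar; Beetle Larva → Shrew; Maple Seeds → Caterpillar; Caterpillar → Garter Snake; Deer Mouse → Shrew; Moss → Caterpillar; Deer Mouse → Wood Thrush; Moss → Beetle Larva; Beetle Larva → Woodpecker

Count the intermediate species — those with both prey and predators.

Intermediate species (has both prey and predators): Caterpillar, Beetle Larva, Deer Mouse.
Count: 3.

3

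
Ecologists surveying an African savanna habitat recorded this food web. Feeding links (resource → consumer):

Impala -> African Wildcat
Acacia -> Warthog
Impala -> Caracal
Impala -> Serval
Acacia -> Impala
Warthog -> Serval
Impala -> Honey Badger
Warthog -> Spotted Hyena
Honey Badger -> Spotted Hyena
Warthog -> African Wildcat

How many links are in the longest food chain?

One longest chain: Acacia → Impala → Honey Badger → Spotted Hyena.
It has 4 species and 3 links.

3 links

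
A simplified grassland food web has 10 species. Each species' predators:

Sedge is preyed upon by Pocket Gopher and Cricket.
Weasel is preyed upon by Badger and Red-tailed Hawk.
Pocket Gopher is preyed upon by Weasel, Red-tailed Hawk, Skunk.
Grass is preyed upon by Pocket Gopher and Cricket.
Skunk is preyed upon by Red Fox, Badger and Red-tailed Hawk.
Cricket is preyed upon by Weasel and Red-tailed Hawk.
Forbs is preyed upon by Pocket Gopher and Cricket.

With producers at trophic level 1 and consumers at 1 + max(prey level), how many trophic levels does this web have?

4

Producers (level 1): Grass, Sedge, Forbs.
Grass → Cricket → Weasel → Badger gives Badger level 4.
No species has a prey at level 4, so no species reaches level 5.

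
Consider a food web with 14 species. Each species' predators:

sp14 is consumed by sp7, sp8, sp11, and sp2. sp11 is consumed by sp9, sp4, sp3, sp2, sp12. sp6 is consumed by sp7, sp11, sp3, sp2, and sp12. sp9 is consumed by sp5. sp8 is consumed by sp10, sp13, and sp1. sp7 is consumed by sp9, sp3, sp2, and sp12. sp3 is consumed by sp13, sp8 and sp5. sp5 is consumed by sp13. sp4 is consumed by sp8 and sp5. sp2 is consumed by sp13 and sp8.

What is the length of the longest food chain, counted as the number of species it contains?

5 species

One longest chain: sp14 → sp11 → sp2 → sp8 → sp10.
It has 5 species and 4 links.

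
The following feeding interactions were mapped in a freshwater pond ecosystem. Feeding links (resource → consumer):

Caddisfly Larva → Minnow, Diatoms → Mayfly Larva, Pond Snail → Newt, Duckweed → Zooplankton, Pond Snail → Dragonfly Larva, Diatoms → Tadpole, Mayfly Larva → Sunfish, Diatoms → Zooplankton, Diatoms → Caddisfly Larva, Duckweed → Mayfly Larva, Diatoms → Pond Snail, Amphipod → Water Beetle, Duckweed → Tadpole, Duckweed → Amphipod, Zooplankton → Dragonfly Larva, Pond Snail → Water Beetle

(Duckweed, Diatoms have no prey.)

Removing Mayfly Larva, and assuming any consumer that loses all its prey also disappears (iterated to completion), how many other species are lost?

Remove Mayfly Larva.
Round 1: Sunfish (all prey gone) → extinct.
No further losses. Total secondary extinctions: 1.

1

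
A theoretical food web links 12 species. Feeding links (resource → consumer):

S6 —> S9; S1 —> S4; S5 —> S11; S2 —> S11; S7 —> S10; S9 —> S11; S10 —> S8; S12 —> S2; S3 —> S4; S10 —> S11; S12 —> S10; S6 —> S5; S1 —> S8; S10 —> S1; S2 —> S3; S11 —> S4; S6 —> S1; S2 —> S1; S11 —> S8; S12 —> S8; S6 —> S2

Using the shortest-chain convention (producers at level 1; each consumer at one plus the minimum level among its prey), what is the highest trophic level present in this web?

Producers (level 1): S7, S6, S12.
Following each consumer down to its lowest-level prey: S6 → S1 → S4 (levels 1 through 3).
All prey of S4 (S1 2, S11 3, S3 3) are at level 2 or above, so S4 is at level 1 + 2 = 3.
Every consumer has at least one prey at level 2 or below, so none exceeds level 3.

3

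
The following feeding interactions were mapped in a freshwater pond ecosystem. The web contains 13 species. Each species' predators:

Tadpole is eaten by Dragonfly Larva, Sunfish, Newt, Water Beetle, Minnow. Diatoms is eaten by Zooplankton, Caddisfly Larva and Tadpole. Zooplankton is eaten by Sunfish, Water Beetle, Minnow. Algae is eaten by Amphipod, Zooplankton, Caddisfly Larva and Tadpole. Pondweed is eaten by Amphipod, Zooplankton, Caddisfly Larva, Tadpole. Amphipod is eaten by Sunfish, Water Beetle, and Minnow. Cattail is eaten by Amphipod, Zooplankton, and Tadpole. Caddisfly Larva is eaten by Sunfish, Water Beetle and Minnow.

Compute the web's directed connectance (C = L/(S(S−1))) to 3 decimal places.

The web has S = 13 species and L = 28 feeding links.
C = L / (S(S−1)) = 28 / 156 = 0.1795 ≈ 0.179.

C = 0.179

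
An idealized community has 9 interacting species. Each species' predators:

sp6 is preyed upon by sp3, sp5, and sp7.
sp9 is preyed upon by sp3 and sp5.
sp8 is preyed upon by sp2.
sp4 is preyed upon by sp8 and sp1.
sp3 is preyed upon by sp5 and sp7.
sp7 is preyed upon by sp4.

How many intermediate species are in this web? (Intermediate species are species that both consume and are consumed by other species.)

4

Intermediate species (has both prey and predators): sp3, sp7, sp4, sp8.
Count: 4.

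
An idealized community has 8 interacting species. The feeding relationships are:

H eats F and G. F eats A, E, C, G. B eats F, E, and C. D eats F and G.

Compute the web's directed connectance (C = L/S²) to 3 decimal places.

The web has S = 8 species and L = 11 feeding links.
C = L / S² = 11 / 64 = 0.1719 ≈ 0.172.

C = 0.172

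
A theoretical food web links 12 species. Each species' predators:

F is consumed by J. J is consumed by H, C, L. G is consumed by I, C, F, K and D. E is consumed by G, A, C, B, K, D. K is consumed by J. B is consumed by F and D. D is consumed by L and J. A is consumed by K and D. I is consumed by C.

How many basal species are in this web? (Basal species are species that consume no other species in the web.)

1

Basal species (no prey listed): E.
Count: 1.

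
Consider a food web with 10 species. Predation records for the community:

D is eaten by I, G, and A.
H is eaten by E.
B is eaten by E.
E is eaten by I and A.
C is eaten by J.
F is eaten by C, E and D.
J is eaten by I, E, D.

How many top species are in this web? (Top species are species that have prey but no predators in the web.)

Top species (has prey, but nothing eats it): A, G, I.
Count: 3.

3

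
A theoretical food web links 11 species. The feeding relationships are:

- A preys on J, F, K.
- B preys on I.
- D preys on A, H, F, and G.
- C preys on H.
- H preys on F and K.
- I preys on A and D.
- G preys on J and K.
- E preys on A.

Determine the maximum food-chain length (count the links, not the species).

4 links

One longest chain: J → A → D → I → B.
It has 5 species and 4 links.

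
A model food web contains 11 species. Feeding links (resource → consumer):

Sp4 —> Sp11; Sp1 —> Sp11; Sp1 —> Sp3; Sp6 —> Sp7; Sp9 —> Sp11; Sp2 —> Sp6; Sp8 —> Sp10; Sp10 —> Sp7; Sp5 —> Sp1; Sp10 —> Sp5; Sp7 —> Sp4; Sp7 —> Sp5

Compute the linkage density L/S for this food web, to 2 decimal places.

L/S = 1.09

There are L = 12 links among S = 11 species.
L/S = 12/11 = 1.0909 ≈ 1.09.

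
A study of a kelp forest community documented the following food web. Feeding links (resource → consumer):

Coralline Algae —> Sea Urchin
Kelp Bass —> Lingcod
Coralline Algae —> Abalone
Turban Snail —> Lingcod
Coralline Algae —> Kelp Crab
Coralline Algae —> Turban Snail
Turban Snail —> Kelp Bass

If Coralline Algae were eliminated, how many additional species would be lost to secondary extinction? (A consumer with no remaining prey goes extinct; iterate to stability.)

Remove Coralline Algae.
Round 1: Kelp Crab (all prey gone), Sea Urchin (all prey gone), Abalone (all prey gone), Turban Snail (all prey gone) → extinct.
Round 2: Kelp Bass (all prey gone) → extinct.
Round 3: Lingcod (all prey gone) → extinct.
No further losses. Total secondary extinctions: 6.

6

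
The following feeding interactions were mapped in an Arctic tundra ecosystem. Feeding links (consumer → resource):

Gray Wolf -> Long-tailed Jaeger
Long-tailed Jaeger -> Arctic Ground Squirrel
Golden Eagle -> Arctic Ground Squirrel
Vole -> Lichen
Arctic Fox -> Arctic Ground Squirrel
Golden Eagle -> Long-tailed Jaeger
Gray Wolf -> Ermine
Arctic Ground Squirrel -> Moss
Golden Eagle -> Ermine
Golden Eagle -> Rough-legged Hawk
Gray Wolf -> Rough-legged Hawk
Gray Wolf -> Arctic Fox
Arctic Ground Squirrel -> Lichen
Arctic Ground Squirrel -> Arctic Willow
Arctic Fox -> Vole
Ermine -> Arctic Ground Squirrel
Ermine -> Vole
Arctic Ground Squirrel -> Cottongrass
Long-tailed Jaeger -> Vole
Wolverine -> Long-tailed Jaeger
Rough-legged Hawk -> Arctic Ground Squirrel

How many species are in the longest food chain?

One longest chain: Lichen → Vole → Ermine → Gray Wolf.
It has 4 species and 3 links.

4 species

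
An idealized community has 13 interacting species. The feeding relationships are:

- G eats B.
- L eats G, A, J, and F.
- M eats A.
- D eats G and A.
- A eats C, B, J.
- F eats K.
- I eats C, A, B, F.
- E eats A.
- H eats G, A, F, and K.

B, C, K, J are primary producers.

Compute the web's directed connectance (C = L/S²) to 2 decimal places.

The web has S = 13 species and L = 21 feeding links.
C = L / S² = 21 / 169 = 0.1243 ≈ 0.12.

C = 0.12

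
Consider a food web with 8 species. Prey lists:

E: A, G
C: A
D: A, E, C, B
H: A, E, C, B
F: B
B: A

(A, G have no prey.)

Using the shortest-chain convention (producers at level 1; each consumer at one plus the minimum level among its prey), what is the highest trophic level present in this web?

Producers (level 1): A, G.
Following each consumer down to its lowest-level prey: A → B → F (levels 1 through 3).
All prey of F (B 2) are at level 2 or above, so F is at level 1 + 2 = 3.
Every consumer has at least one prey at level 2 or below, so none exceeds level 3.

3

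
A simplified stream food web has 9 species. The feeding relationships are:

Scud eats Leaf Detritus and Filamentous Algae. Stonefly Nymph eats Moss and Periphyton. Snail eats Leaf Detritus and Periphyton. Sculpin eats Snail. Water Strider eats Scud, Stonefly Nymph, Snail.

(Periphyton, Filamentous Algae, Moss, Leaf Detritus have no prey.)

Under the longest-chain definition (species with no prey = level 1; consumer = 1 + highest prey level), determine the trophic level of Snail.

Periphyton has no prey (basal) → level 1.
Snail eats Periphyton (level 1); other prey at levels: Leaf Detritus 1 → level 2.

Trophic level 2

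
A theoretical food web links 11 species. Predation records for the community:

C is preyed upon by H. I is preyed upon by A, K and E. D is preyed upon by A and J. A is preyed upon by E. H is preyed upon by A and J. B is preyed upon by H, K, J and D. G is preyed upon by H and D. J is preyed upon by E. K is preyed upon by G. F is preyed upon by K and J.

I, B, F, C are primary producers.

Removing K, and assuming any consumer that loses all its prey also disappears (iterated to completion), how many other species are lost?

1

Remove K.
Round 1: G (all prey gone) → extinct.
No further losses. Total secondary extinctions: 1.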